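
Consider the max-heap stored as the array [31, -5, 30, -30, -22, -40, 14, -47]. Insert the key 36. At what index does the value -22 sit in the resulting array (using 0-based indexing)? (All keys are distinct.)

append 36 at index 8 → [31, -5, 30, -30, -22, -40, 14, -47, 36]
36 > parent -30 at index 3, swap → [31, -5, 30, 36, -22, -40, 14, -47, -30]
36 > parent -5 at index 1, swap → [31, 36, 30, -5, -22, -40, 14, -47, -30]
36 > parent 31 at index 0, swap → [36, 31, 30, -5, -22, -40, 14, -47, -30]
resulting array: [36, 31, 30, -5, -22, -40, 14, -47, -30]

4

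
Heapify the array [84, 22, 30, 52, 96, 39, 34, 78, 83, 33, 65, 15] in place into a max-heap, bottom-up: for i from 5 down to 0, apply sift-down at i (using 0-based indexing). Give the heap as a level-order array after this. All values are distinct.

[96, 84, 39, 83, 65, 30, 34, 78, 52, 33, 22, 15]

sift down from index 5: already satisfies heap property
sift down from index 4: already satisfies heap property
sift down from index 3:
  52 vs larger child 83 at index 8, swap → [84, 22, 30, 83, 96, 39, 34, 78, 52, 33, 65, 15]
sift down from index 2:
  30 vs larger child 39 at index 5, swap → [84, 22, 39, 83, 96, 30, 34, 78, 52, 33, 65, 15]
sift down from index 1:
  22 vs larger child 96 at index 4, swap → [84, 96, 39, 83, 22, 30, 34, 78, 52, 33, 65, 15]
  22 vs larger child 65 at index 10, swap → [84, 96, 39, 83, 65, 30, 34, 78, 52, 33, 22, 15]
sift down from index 0:
  84 vs larger child 96 at index 1, swap → [96, 84, 39, 83, 65, 30, 34, 78, 52, 33, 22, 15]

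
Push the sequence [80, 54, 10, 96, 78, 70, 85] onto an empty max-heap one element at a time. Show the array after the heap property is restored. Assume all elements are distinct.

[96, 80, 85, 54, 78, 10, 70]

Insert 80:
  append 80 at index 0 → [80] (no swap needed)
Insert 54:
  append 54 at index 1 → [80, 54] (no swap needed)
Insert 10:
  append 10 at index 2 → [80, 54, 10] (no swap needed)
Insert 96:
  append 96 at index 3 → [80, 54, 10, 96]
  96 > parent 54 at index 1, swap → [80, 96, 10, 54]
  96 > parent 80 at index 0, swap → [96, 80, 10, 54]
Insert 78:
  append 78 at index 4 → [96, 80, 10, 54, 78] (no swap needed)
Insert 70:
  append 70 at index 5 → [96, 80, 10, 54, 78, 70]
  70 > parent 10 at index 2, swap → [96, 80, 70, 54, 78, 10]
Insert 85:
  append 85 at index 6 → [96, 80, 70, 54, 78, 10, 85]
  85 > parent 70 at index 2, swap → [96, 80, 85, 54, 78, 10, 70]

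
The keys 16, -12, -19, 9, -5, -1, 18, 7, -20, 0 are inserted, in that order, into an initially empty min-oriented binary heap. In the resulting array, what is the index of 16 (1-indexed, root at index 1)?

8

Insert 16:
  append 16 at index 1 → [16] (no swap needed)
Insert -12:
  append -12 at index 2 → [16, -12]
  -12 < parent 16 at index 1, swap → [-12, 16]
Insert -19:
  append -19 at index 3 → [-12, 16, -19]
  -19 < parent -12 at index 1, swap → [-19, 16, -12]
Insert 9:
  append 9 at index 4 → [-19, 16, -12, 9]
  9 < parent 16 at index 2, swap → [-19, 9, -12, 16]
Insert -5:
  append -5 at index 5 → [-19, 9, -12, 16, -5]
  -5 < parent 9 at index 2, swap → [-19, -5, -12, 16, 9]
Insert -1:
  append -1 at index 6 → [-19, -5, -12, 16, 9, -1] (no swap needed)
Insert 18:
  append 18 at index 7 → [-19, -5, -12, 16, 9, -1, 18] (no swap needed)
Insert 7:
  append 7 at index 8 → [-19, -5, -12, 16, 9, -1, 18, 7]
  7 < parent 16 at index 4, swap → [-19, -5, -12, 7, 9, -1, 18, 16]
Insert -20:
  append -20 at index 9 → [-19, -5, -12, 7, 9, -1, 18, 16, -20]
  -20 < parent 7 at index 4, swap → [-19, -5, -12, -20, 9, -1, 18, 16, 7]
  -20 < parent -5 at index 2, swap → [-19, -20, -12, -5, 9, -1, 18, 16, 7]
  -20 < parent -19 at index 1, swap → [-20, -19, -12, -5, 9, -1, 18, 16, 7]
Insert 0:
  append 0 at index 10 → [-20, -19, -12, -5, 9, -1, 18, 16, 7, 0]
  0 < parent 9 at index 5, swap → [-20, -19, -12, -5, 0, -1, 18, 16, 7, 9]
resulting array: [-20, -19, -12, -5, 0, -1, 18, 16, 7, 9]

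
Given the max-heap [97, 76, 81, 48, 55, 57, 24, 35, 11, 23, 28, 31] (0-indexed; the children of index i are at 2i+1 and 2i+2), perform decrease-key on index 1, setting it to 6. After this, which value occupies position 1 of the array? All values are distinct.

set index 1 from 76 to 6 → [97, 6, 81, 48, 55, 57, 24, 35, 11, 23, 28, 31]
6 vs larger child 55 at index 4, swap → [97, 55, 81, 48, 6, 57, 24, 35, 11, 23, 28, 31]
6 vs larger child 28 at index 10, swap → [97, 55, 81, 48, 28, 57, 24, 35, 11, 23, 6, 31]
resulting array: [97, 55, 81, 48, 28, 57, 24, 35, 11, 23, 6, 31]

55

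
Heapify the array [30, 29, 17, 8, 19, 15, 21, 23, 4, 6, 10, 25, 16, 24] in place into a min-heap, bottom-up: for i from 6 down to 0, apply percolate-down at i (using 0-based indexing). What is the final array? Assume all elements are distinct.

sift down from index 6: already satisfies heap property
sift down from index 5: already satisfies heap property
sift down from index 4:
  19 vs smaller child 6 at index 9, swap → [30, 29, 17, 8, 6, 15, 21, 23, 4, 19, 10, 25, 16, 24]
sift down from index 3:
  8 vs smaller child 4 at index 8, swap → [30, 29, 17, 4, 6, 15, 21, 23, 8, 19, 10, 25, 16, 24]
sift down from index 2:
  17 vs smaller child 15 at index 5, swap → [30, 29, 15, 4, 6, 17, 21, 23, 8, 19, 10, 25, 16, 24]
  17 vs smaller child 16 at index 12, swap → [30, 29, 15, 4, 6, 16, 21, 23, 8, 19, 10, 25, 17, 24]
sift down from index 1:
  29 vs smaller child 4 at index 3, swap → [30, 4, 15, 29, 6, 16, 21, 23, 8, 19, 10, 25, 17, 24]
  29 vs smaller child 8 at index 8, swap → [30, 4, 15, 8, 6, 16, 21, 23, 29, 19, 10, 25, 17, 24]
sift down from index 0:
  30 vs smaller child 4 at index 1, swap → [4, 30, 15, 8, 6, 16, 21, 23, 29, 19, 10, 25, 17, 24]
  30 vs smaller child 6 at index 4, swap → [4, 6, 15, 8, 30, 16, 21, 23, 29, 19, 10, 25, 17, 24]
  30 vs smaller child 10 at index 10, swap → [4, 6, 15, 8, 10, 16, 21, 23, 29, 19, 30, 25, 17, 24]

[4, 6, 15, 8, 10, 16, 21, 23, 29, 19, 30, 25, 17, 24]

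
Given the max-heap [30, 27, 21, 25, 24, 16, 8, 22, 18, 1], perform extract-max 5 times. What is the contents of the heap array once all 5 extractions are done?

extract-max #1 returns 30:
  remove root 30; move last element 1 to root → [1, 27, 21, 25, 24, 16, 8, 22, 18]
  1 vs larger child 27 at index 1, swap → [27, 1, 21, 25, 24, 16, 8, 22, 18]
  1 vs larger child 25 at index 3, swap → [27, 25, 21, 1, 24, 16, 8, 22, 18]
  1 vs larger child 22 at index 7, swap → [27, 25, 21, 22, 24, 16, 8, 1, 18]
extract-max #2 returns 27:
  remove root 27; move last element 18 to root → [18, 25, 21, 22, 24, 16, 8, 1]
  18 vs larger child 25 at index 1, swap → [25, 18, 21, 22, 24, 16, 8, 1]
  18 vs larger child 24 at index 4, swap → [25, 24, 21, 22, 18, 16, 8, 1]
extract-max #3 returns 25:
  remove root 25; move last element 1 to root → [1, 24, 21, 22, 18, 16, 8]
  1 vs larger child 24 at index 1, swap → [24, 1, 21, 22, 18, 16, 8]
  1 vs larger child 22 at index 3, swap → [24, 22, 21, 1, 18, 16, 8]
extract-max #4 returns 24:
  remove root 24; move last element 8 to root → [8, 22, 21, 1, 18, 16]
  8 vs larger child 22 at index 1, swap → [22, 8, 21, 1, 18, 16]
  8 vs larger child 18 at index 4, swap → [22, 18, 21, 1, 8, 16]
extract-max #5 returns 22:
  remove root 22; move last element 16 to root → [16, 18, 21, 1, 8]
  16 vs larger child 21 at index 2, swap → [21, 18, 16, 1, 8]

[21, 18, 16, 1, 8]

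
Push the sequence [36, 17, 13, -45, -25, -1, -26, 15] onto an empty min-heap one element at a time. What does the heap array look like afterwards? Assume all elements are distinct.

Insert 36:
  append 36 at index 0 → [36] (no swap needed)
Insert 17:
  append 17 at index 1 → [36, 17]
  17 < parent 36 at index 0, swap → [17, 36]
Insert 13:
  append 13 at index 2 → [17, 36, 13]
  13 < parent 17 at index 0, swap → [13, 36, 17]
Insert -45:
  append -45 at index 3 → [13, 36, 17, -45]
  -45 < parent 36 at index 1, swap → [13, -45, 17, 36]
  -45 < parent 13 at index 0, swap → [-45, 13, 17, 36]
Insert -25:
  append -25 at index 4 → [-45, 13, 17, 36, -25]
  -25 < parent 13 at index 1, swap → [-45, -25, 17, 36, 13]
Insert -1:
  append -1 at index 5 → [-45, -25, 17, 36, 13, -1]
  -1 < parent 17 at index 2, swap → [-45, -25, -1, 36, 13, 17]
Insert -26:
  append -26 at index 6 → [-45, -25, -1, 36, 13, 17, -26]
  -26 < parent -1 at index 2, swap → [-45, -25, -26, 36, 13, 17, -1]
Insert 15:
  append 15 at index 7 → [-45, -25, -26, 36, 13, 17, -1, 15]
  15 < parent 36 at index 3, swap → [-45, -25, -26, 15, 13, 17, -1, 36]

[-45, -25, -26, 15, 13, 17, -1, 36]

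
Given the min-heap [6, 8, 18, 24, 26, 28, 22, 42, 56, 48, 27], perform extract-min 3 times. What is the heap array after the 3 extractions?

extract-min #1 returns 6:
  remove root 6; move last element 27 to root → [27, 8, 18, 24, 26, 28, 22, 42, 56, 48]
  27 vs smaller child 8 at index 1, swap → [8, 27, 18, 24, 26, 28, 22, 42, 56, 48]
  27 vs smaller child 24 at index 3, swap → [8, 24, 18, 27, 26, 28, 22, 42, 56, 48]
extract-min #2 returns 8:
  remove root 8; move last element 48 to root → [48, 24, 18, 27, 26, 28, 22, 42, 56]
  48 vs smaller child 18 at index 2, swap → [18, 24, 48, 27, 26, 28, 22, 42, 56]
  48 vs smaller child 22 at index 6, swap → [18, 24, 22, 27, 26, 28, 48, 42, 56]
extract-min #3 returns 18:
  remove root 18; move last element 56 to root → [56, 24, 22, 27, 26, 28, 48, 42]
  56 vs smaller child 22 at index 2, swap → [22, 24, 56, 27, 26, 28, 48, 42]
  56 vs smaller child 28 at index 5, swap → [22, 24, 28, 27, 26, 56, 48, 42]

[22, 24, 28, 27, 26, 56, 48, 42]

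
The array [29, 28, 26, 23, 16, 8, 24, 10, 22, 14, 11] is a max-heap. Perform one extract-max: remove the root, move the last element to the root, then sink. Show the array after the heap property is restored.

[28, 23, 26, 22, 16, 8, 24, 10, 11, 14]

remove root 29; move last element 11 to root → [11, 28, 26, 23, 16, 8, 24, 10, 22, 14]
11 vs larger child 28 at index 1, swap → [28, 11, 26, 23, 16, 8, 24, 10, 22, 14]
11 vs larger child 23 at index 3, swap → [28, 23, 26, 11, 16, 8, 24, 10, 22, 14]
11 vs larger child 22 at index 8, swap → [28, 23, 26, 22, 16, 8, 24, 10, 11, 14]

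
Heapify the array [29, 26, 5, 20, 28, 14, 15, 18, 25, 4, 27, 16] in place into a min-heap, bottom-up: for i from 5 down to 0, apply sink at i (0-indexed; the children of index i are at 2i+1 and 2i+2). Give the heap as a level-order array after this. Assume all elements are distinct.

[4, 18, 5, 20, 26, 14, 15, 29, 25, 28, 27, 16]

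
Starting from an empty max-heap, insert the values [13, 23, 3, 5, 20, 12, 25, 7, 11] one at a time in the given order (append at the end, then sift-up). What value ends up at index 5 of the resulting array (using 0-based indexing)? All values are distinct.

3

Insert 13:
  append 13 at index 0 → [13] (no swap needed)
Insert 23:
  append 23 at index 1 → [13, 23]
  23 > parent 13 at index 0, swap → [23, 13]
Insert 3:
  append 3 at index 2 → [23, 13, 3] (no swap needed)
Insert 5:
  append 5 at index 3 → [23, 13, 3, 5] (no swap needed)
Insert 20:
  append 20 at index 4 → [23, 13, 3, 5, 20]
  20 > parent 13 at index 1, swap → [23, 20, 3, 5, 13]
Insert 12:
  append 12 at index 5 → [23, 20, 3, 5, 13, 12]
  12 > parent 3 at index 2, swap → [23, 20, 12, 5, 13, 3]
Insert 25:
  append 25 at index 6 → [23, 20, 12, 5, 13, 3, 25]
  25 > parent 12 at index 2, swap → [23, 20, 25, 5, 13, 3, 12]
  25 > parent 23 at index 0, swap → [25, 20, 23, 5, 13, 3, 12]
Insert 7:
  append 7 at index 7 → [25, 20, 23, 5, 13, 3, 12, 7]
  7 > parent 5 at index 3, swap → [25, 20, 23, 7, 13, 3, 12, 5]
Insert 11:
  append 11 at index 8 → [25, 20, 23, 7, 13, 3, 12, 5, 11]
  11 > parent 7 at index 3, swap → [25, 20, 23, 11, 13, 3, 12, 5, 7]
resulting array: [25, 20, 23, 11, 13, 3, 12, 5, 7]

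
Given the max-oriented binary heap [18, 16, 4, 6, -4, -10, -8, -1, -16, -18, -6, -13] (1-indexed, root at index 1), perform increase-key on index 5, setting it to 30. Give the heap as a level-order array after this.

[30, 18, 4, 6, 16, -10, -8, -1, -16, -18, -6, -13]

set index 5 from -4 to 30 → [18, 16, 4, 6, 30, -10, -8, -1, -16, -18, -6, -13]
30 > parent 16 at index 2, swap → [18, 30, 4, 6, 16, -10, -8, -1, -16, -18, -6, -13]
30 > parent 18 at index 1, swap → [30, 18, 4, 6, 16, -10, -8, -1, -16, -18, -6, -13]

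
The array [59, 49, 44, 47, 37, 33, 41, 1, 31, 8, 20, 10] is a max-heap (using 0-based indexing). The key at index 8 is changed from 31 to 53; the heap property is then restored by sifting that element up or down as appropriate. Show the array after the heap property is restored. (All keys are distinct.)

set index 8 from 31 to 53 → [59, 49, 44, 47, 37, 33, 41, 1, 53, 8, 20, 10]
53 > parent 47 at index 3, swap → [59, 49, 44, 53, 37, 33, 41, 1, 47, 8, 20, 10]
53 > parent 49 at index 1, swap → [59, 53, 44, 49, 37, 33, 41, 1, 47, 8, 20, 10]

[59, 53, 44, 49, 37, 33, 41, 1, 47, 8, 20, 10]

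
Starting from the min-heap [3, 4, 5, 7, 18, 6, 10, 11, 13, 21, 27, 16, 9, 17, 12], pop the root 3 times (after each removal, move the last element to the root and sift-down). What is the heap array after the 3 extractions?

[6, 7, 9, 11, 18, 16, 10, 12, 13, 21, 27, 17]

extract-min #1 returns 3:
  remove root 3; move last element 12 to root → [12, 4, 5, 7, 18, 6, 10, 11, 13, 21, 27, 16, 9, 17]
  12 vs smaller child 4 at index 1, swap → [4, 12, 5, 7, 18, 6, 10, 11, 13, 21, 27, 16, 9, 17]
  12 vs smaller child 7 at index 3, swap → [4, 7, 5, 12, 18, 6, 10, 11, 13, 21, 27, 16, 9, 17]
  12 vs smaller child 11 at index 7, swap → [4, 7, 5, 11, 18, 6, 10, 12, 13, 21, 27, 16, 9, 17]
extract-min #2 returns 4:
  remove root 4; move last element 17 to root → [17, 7, 5, 11, 18, 6, 10, 12, 13, 21, 27, 16, 9]
  17 vs smaller child 5 at index 2, swap → [5, 7, 17, 11, 18, 6, 10, 12, 13, 21, 27, 16, 9]
  17 vs smaller child 6 at index 5, swap → [5, 7, 6, 11, 18, 17, 10, 12, 13, 21, 27, 16, 9]
  17 vs smaller child 9 at index 12, swap → [5, 7, 6, 11, 18, 9, 10, 12, 13, 21, 27, 16, 17]
extract-min #3 returns 5:
  remove root 5; move last element 17 to root → [17, 7, 6, 11, 18, 9, 10, 12, 13, 21, 27, 16]
  17 vs smaller child 6 at index 2, swap → [6, 7, 17, 11, 18, 9, 10, 12, 13, 21, 27, 16]
  17 vs smaller child 9 at index 5, swap → [6, 7, 9, 11, 18, 17, 10, 12, 13, 21, 27, 16]
  17 vs only child 16 at index 11, swap → [6, 7, 9, 11, 18, 16, 10, 12, 13, 21, 27, 17]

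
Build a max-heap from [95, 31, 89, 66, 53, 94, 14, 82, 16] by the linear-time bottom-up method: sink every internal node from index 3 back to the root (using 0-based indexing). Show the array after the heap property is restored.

sift down from index 3:
  66 vs larger child 82 at index 7, swap → [95, 31, 89, 82, 53, 94, 14, 66, 16]
sift down from index 2:
  89 vs larger child 94 at index 5, swap → [95, 31, 94, 82, 53, 89, 14, 66, 16]
sift down from index 1:
  31 vs larger child 82 at index 3, swap → [95, 82, 94, 31, 53, 89, 14, 66, 16]
  31 vs larger child 66 at index 7, swap → [95, 82, 94, 66, 53, 89, 14, 31, 16]
sift down from index 0: already satisfies heap property

[95, 82, 94, 66, 53, 89, 14, 31, 16]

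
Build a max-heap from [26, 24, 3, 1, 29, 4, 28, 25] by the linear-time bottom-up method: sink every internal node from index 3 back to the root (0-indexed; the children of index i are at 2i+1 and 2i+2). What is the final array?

[29, 26, 28, 25, 24, 4, 3, 1]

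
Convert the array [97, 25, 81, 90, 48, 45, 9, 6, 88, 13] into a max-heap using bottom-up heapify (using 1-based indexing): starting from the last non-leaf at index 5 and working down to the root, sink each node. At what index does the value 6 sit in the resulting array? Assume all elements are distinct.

8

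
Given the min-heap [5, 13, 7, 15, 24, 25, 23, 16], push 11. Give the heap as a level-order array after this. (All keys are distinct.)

[5, 11, 7, 13, 24, 25, 23, 16, 15]

append 11 at index 8 → [5, 13, 7, 15, 24, 25, 23, 16, 11]
11 < parent 15 at index 3, swap → [5, 13, 7, 11, 24, 25, 23, 16, 15]
11 < parent 13 at index 1, swap → [5, 11, 7, 13, 24, 25, 23, 16, 15]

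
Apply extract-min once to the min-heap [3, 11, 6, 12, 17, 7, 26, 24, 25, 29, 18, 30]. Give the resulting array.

remove root 3; move last element 30 to root → [30, 11, 6, 12, 17, 7, 26, 24, 25, 29, 18]
30 vs smaller child 6 at index 2, swap → [6, 11, 30, 12, 17, 7, 26, 24, 25, 29, 18]
30 vs smaller child 7 at index 5, swap → [6, 11, 7, 12, 17, 30, 26, 24, 25, 29, 18]

[6, 11, 7, 12, 17, 30, 26, 24, 25, 29, 18]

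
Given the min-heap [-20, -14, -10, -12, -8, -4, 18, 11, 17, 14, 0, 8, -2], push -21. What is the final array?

append -21 at index 13 → [-20, -14, -10, -12, -8, -4, 18, 11, 17, 14, 0, 8, -2, -21]
-21 < parent 18 at index 6, swap → [-20, -14, -10, -12, -8, -4, -21, 11, 17, 14, 0, 8, -2, 18]
-21 < parent -10 at index 2, swap → [-20, -14, -21, -12, -8, -4, -10, 11, 17, 14, 0, 8, -2, 18]
-21 < parent -20 at index 0, swap → [-21, -14, -20, -12, -8, -4, -10, 11, 17, 14, 0, 8, -2, 18]

[-21, -14, -20, -12, -8, -4, -10, 11, 17, 14, 0, 8, -2, 18]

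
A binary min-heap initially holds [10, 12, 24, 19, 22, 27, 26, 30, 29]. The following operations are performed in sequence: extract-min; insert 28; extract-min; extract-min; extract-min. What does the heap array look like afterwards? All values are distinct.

[24, 28, 26, 30, 29, 27]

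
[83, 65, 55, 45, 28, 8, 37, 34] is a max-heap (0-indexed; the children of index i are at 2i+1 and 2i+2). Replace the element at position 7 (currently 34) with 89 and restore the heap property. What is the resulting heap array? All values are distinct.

set index 7 from 34 to 89 → [83, 65, 55, 45, 28, 8, 37, 89]
89 > parent 45 at index 3, swap → [83, 65, 55, 89, 28, 8, 37, 45]
89 > parent 65 at index 1, swap → [83, 89, 55, 65, 28, 8, 37, 45]
89 > parent 83 at index 0, swap → [89, 83, 55, 65, 28, 8, 37, 45]

[89, 83, 55, 65, 28, 8, 37, 45]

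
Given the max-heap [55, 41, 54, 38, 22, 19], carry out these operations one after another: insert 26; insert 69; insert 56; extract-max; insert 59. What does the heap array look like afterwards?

[59, 56, 54, 55, 22, 19, 26, 38, 41]

insert 26:
  append 26 at index 6 → [55, 41, 54, 38, 22, 19, 26] (no swap needed)
insert 69:
  append 69 at index 7 → [55, 41, 54, 38, 22, 19, 26, 69]
  69 > parent 38 at index 3, swap → [55, 41, 54, 69, 22, 19, 26, 38]
  69 > parent 41 at index 1, swap → [55, 69, 54, 41, 22, 19, 26, 38]
  69 > parent 55 at index 0, swap → [69, 55, 54, 41, 22, 19, 26, 38]
insert 56:
  append 56 at index 8 → [69, 55, 54, 41, 22, 19, 26, 38, 56]
  56 > parent 41 at index 3, swap → [69, 55, 54, 56, 22, 19, 26, 38, 41]
  56 > parent 55 at index 1, swap → [69, 56, 54, 55, 22, 19, 26, 38, 41]
extract-max → returns 69:
  remove root 69; move last element 41 to root → [41, 56, 54, 55, 22, 19, 26, 38]
  41 vs larger child 56 at index 1, swap → [56, 41, 54, 55, 22, 19, 26, 38]
  41 vs larger child 55 at index 3, swap → [56, 55, 54, 41, 22, 19, 26, 38]
insert 59:
  append 59 at index 8 → [56, 55, 54, 41, 22, 19, 26, 38, 59]
  59 > parent 41 at index 3, swap → [56, 55, 54, 59, 22, 19, 26, 38, 41]
  59 > parent 55 at index 1, swap → [56, 59, 54, 55, 22, 19, 26, 38, 41]
  59 > parent 56 at index 0, swap → [59, 56, 54, 55, 22, 19, 26, 38, 41]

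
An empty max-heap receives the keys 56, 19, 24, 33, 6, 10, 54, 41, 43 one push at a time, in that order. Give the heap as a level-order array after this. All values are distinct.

Insert 56:
  append 56 at index 0 → [56] (no swap needed)
Insert 19:
  append 19 at index 1 → [56, 19] (no swap needed)
Insert 24:
  append 24 at index 2 → [56, 19, 24] (no swap needed)
Insert 33:
  append 33 at index 3 → [56, 19, 24, 33]
  33 > parent 19 at index 1, swap → [56, 33, 24, 19]
Insert 6:
  append 6 at index 4 → [56, 33, 24, 19, 6] (no swap needed)
Insert 10:
  append 10 at index 5 → [56, 33, 24, 19, 6, 10] (no swap needed)
Insert 54:
  append 54 at index 6 → [56, 33, 24, 19, 6, 10, 54]
  54 > parent 24 at index 2, swap → [56, 33, 54, 19, 6, 10, 24]
Insert 41:
  append 41 at index 7 → [56, 33, 54, 19, 6, 10, 24, 41]
  41 > parent 19 at index 3, swap → [56, 33, 54, 41, 6, 10, 24, 19]
  41 > parent 33 at index 1, swap → [56, 41, 54, 33, 6, 10, 24, 19]
Insert 43:
  append 43 at index 8 → [56, 41, 54, 33, 6, 10, 24, 19, 43]
  43 > parent 33 at index 3, swap → [56, 41, 54, 43, 6, 10, 24, 19, 33]
  43 > parent 41 at index 1, swap → [56, 43, 54, 41, 6, 10, 24, 19, 33]

[56, 43, 54, 41, 6, 10, 24, 19, 33]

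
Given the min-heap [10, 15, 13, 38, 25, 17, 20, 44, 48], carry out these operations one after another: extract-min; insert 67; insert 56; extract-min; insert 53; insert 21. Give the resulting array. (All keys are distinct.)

[15, 21, 17, 38, 25, 48, 20, 44, 67, 56, 53]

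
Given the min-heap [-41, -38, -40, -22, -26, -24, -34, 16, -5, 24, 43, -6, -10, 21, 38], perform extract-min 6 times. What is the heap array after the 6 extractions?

[-22, -6, -10, -5, 24, 43, 21, 16, 38]

extract-min #1 returns -41:
  remove root -41; move last element 38 to root → [38, -38, -40, -22, -26, -24, -34, 16, -5, 24, 43, -6, -10, 21]
  38 vs smaller child -40 at index 2, swap → [-40, -38, 38, -22, -26, -24, -34, 16, -5, 24, 43, -6, -10, 21]
  38 vs smaller child -34 at index 6, swap → [-40, -38, -34, -22, -26, -24, 38, 16, -5, 24, 43, -6, -10, 21]
  38 vs only child 21 at index 13, swap → [-40, -38, -34, -22, -26, -24, 21, 16, -5, 24, 43, -6, -10, 38]
extract-min #2 returns -40:
  remove root -40; move last element 38 to root → [38, -38, -34, -22, -26, -24, 21, 16, -5, 24, 43, -6, -10]
  38 vs smaller child -38 at index 1, swap → [-38, 38, -34, -22, -26, -24, 21, 16, -5, 24, 43, -6, -10]
  38 vs smaller child -26 at index 4, swap → [-38, -26, -34, -22, 38, -24, 21, 16, -5, 24, 43, -6, -10]
  38 vs smaller child 24 at index 9, swap → [-38, -26, -34, -22, 24, -24, 21, 16, -5, 38, 43, -6, -10]
extract-min #3 returns -38:
  remove root -38; move last element -10 to root → [-10, -26, -34, -22, 24, -24, 21, 16, -5, 38, 43, -6]
  -10 vs smaller child -34 at index 2, swap → [-34, -26, -10, -22, 24, -24, 21, 16, -5, 38, 43, -6]
  -10 vs smaller child -24 at index 5, swap → [-34, -26, -24, -22, 24, -10, 21, 16, -5, 38, 43, -6]
extract-min #4 returns -34:
  remove root -34; move last element -6 to root → [-6, -26, -24, -22, 24, -10, 21, 16, -5, 38, 43]
  -6 vs smaller child -26 at index 1, swap → [-26, -6, -24, -22, 24, -10, 21, 16, -5, 38, 43]
  -6 vs smaller child -22 at index 3, swap → [-26, -22, -24, -6, 24, -10, 21, 16, -5, 38, 43]
extract-min #5 returns -26:
  remove root -26; move last element 43 to root → [43, -22, -24, -6, 24, -10, 21, 16, -5, 38]
  43 vs smaller child -24 at index 2, swap → [-24, -22, 43, -6, 24, -10, 21, 16, -5, 38]
  43 vs smaller child -10 at index 5, swap → [-24, -22, -10, -6, 24, 43, 21, 16, -5, 38]
extract-min #6 returns -24:
  remove root -24; move last element 38 to root → [38, -22, -10, -6, 24, 43, 21, 16, -5]
  38 vs smaller child -22 at index 1, swap → [-22, 38, -10, -6, 24, 43, 21, 16, -5]
  38 vs smaller child -6 at index 3, swap → [-22, -6, -10, 38, 24, 43, 21, 16, -5]
  38 vs smaller child -5 at index 8, swap → [-22, -6, -10, -5, 24, 43, 21, 16, 38]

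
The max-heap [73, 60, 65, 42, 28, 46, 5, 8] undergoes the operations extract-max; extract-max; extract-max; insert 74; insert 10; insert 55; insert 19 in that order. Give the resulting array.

extract-max → returns 73:
  remove root 73; move last element 8 to root → [8, 60, 65, 42, 28, 46, 5]
  8 vs larger child 65 at index 2, swap → [65, 60, 8, 42, 28, 46, 5]
  8 vs larger child 46 at index 5, swap → [65, 60, 46, 42, 28, 8, 5]
extract-max → returns 65:
  remove root 65; move last element 5 to root → [5, 60, 46, 42, 28, 8]
  5 vs larger child 60 at index 1, swap → [60, 5, 46, 42, 28, 8]
  5 vs larger child 42 at index 3, swap → [60, 42, 46, 5, 28, 8]
extract-max → returns 60:
  remove root 60; move last element 8 to root → [8, 42, 46, 5, 28]
  8 vs larger child 46 at index 2, swap → [46, 42, 8, 5, 28]
insert 74:
  append 74 at index 5 → [46, 42, 8, 5, 28, 74]
  74 > parent 8 at index 2, swap → [46, 42, 74, 5, 28, 8]
  74 > parent 46 at index 0, swap → [74, 42, 46, 5, 28, 8]
insert 10:
  append 10 at index 6 → [74, 42, 46, 5, 28, 8, 10] (no swap needed)
insert 55:
  append 55 at index 7 → [74, 42, 46, 5, 28, 8, 10, 55]
  55 > parent 5 at index 3, swap → [74, 42, 46, 55, 28, 8, 10, 5]
  55 > parent 42 at index 1, swap → [74, 55, 46, 42, 28, 8, 10, 5]
insert 19:
  append 19 at index 8 → [74, 55, 46, 42, 28, 8, 10, 5, 19] (no swap needed)

[74, 55, 46, 42, 28, 8, 10, 5, 19]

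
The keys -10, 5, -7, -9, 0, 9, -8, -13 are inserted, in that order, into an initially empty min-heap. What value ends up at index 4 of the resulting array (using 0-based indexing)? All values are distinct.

0

Insert -10:
  append -10 at index 0 → [-10] (no swap needed)
Insert 5:
  append 5 at index 1 → [-10, 5] (no swap needed)
Insert -7:
  append -7 at index 2 → [-10, 5, -7] (no swap needed)
Insert -9:
  append -9 at index 3 → [-10, 5, -7, -9]
  -9 < parent 5 at index 1, swap → [-10, -9, -7, 5]
Insert 0:
  append 0 at index 4 → [-10, -9, -7, 5, 0] (no swap needed)
Insert 9:
  append 9 at index 5 → [-10, -9, -7, 5, 0, 9] (no swap needed)
Insert -8:
  append -8 at index 6 → [-10, -9, -7, 5, 0, 9, -8]
  -8 < parent -7 at index 2, swap → [-10, -9, -8, 5, 0, 9, -7]
Insert -13:
  append -13 at index 7 → [-10, -9, -8, 5, 0, 9, -7, -13]
  -13 < parent 5 at index 3, swap → [-10, -9, -8, -13, 0, 9, -7, 5]
  -13 < parent -9 at index 1, swap → [-10, -13, -8, -9, 0, 9, -7, 5]
  -13 < parent -10 at index 0, swap → [-13, -10, -8, -9, 0, 9, -7, 5]
resulting array: [-13, -10, -8, -9, 0, 9, -7, 5]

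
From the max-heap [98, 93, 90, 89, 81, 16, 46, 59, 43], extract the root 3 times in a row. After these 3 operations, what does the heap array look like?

[89, 81, 46, 59, 43, 16]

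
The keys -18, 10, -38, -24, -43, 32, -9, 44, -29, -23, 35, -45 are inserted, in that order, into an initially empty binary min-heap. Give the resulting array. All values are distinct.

[-45, -38, -43, -29, -24, -18, -9, 44, 10, -23, 35, 32]

Insert -18:
  append -18 at index 0 → [-18] (no swap needed)
Insert 10:
  append 10 at index 1 → [-18, 10] (no swap needed)
Insert -38:
  append -38 at index 2 → [-18, 10, -38]
  -38 < parent -18 at index 0, swap → [-38, 10, -18]
Insert -24:
  append -24 at index 3 → [-38, 10, -18, -24]
  -24 < parent 10 at index 1, swap → [-38, -24, -18, 10]
Insert -43:
  append -43 at index 4 → [-38, -24, -18, 10, -43]
  -43 < parent -24 at index 1, swap → [-38, -43, -18, 10, -24]
  -43 < parent -38 at index 0, swap → [-43, -38, -18, 10, -24]
Insert 32:
  append 32 at index 5 → [-43, -38, -18, 10, -24, 32] (no swap needed)
Insert -9:
  append -9 at index 6 → [-43, -38, -18, 10, -24, 32, -9] (no swap needed)
Insert 44:
  append 44 at index 7 → [-43, -38, -18, 10, -24, 32, -9, 44] (no swap needed)
Insert -29:
  append -29 at index 8 → [-43, -38, -18, 10, -24, 32, -9, 44, -29]
  -29 < parent 10 at index 3, swap → [-43, -38, -18, -29, -24, 32, -9, 44, 10]
Insert -23:
  append -23 at index 9 → [-43, -38, -18, -29, -24, 32, -9, 44, 10, -23] (no swap needed)
Insert 35:
  append 35 at index 10 → [-43, -38, -18, -29, -24, 32, -9, 44, 10, -23, 35] (no swap needed)
Insert -45:
  append -45 at index 11 → [-43, -38, -18, -29, -24, 32, -9, 44, 10, -23, 35, -45]
  -45 < parent 32 at index 5, swap → [-43, -38, -18, -29, -24, -45, -9, 44, 10, -23, 35, 32]
  -45 < parent -18 at index 2, swap → [-43, -38, -45, -29, -24, -18, -9, 44, 10, -23, 35, 32]
  -45 < parent -43 at index 0, swap → [-45, -38, -43, -29, -24, -18, -9, 44, 10, -23, 35, 32]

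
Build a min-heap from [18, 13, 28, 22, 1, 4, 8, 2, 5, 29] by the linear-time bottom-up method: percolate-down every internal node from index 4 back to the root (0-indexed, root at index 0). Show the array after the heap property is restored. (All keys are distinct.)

sift down from index 4: already satisfies heap property
sift down from index 3:
  22 vs smaller child 2 at index 7, swap → [18, 13, 28, 2, 1, 4, 8, 22, 5, 29]
sift down from index 2:
  28 vs smaller child 4 at index 5, swap → [18, 13, 4, 2, 1, 28, 8, 22, 5, 29]
sift down from index 1:
  13 vs smaller child 1 at index 4, swap → [18, 1, 4, 2, 13, 28, 8, 22, 5, 29]
sift down from index 0:
  18 vs smaller child 1 at index 1, swap → [1, 18, 4, 2, 13, 28, 8, 22, 5, 29]
  18 vs smaller child 2 at index 3, swap → [1, 2, 4, 18, 13, 28, 8, 22, 5, 29]
  18 vs smaller child 5 at index 8, swap → [1, 2, 4, 5, 13, 28, 8, 22, 18, 29]

[1, 2, 4, 5, 13, 28, 8, 22, 18, 29]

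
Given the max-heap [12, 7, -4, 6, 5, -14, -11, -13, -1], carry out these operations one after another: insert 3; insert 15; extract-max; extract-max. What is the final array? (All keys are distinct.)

insert 3:
  append 3 at index 9 → [12, 7, -4, 6, 5, -14, -11, -13, -1, 3] (no swap needed)
insert 15:
  append 15 at index 10 → [12, 7, -4, 6, 5, -14, -11, -13, -1, 3, 15]
  15 > parent 5 at index 4, swap → [12, 7, -4, 6, 15, -14, -11, -13, -1, 3, 5]
  15 > parent 7 at index 1, swap → [12, 15, -4, 6, 7, -14, -11, -13, -1, 3, 5]
  15 > parent 12 at index 0, swap → [15, 12, -4, 6, 7, -14, -11, -13, -1, 3, 5]
extract-max → returns 15:
  remove root 15; move last element 5 to root → [5, 12, -4, 6, 7, -14, -11, -13, -1, 3]
  5 vs larger child 12 at index 1, swap → [12, 5, -4, 6, 7, -14, -11, -13, -1, 3]
  5 vs larger child 7 at index 4, swap → [12, 7, -4, 6, 5, -14, -11, -13, -1, 3]
extract-max → returns 12:
  remove root 12; move last element 3 to root → [3, 7, -4, 6, 5, -14, -11, -13, -1]
  3 vs larger child 7 at index 1, swap → [7, 3, -4, 6, 5, -14, -11, -13, -1]
  3 vs larger child 6 at index 3, swap → [7, 6, -4, 3, 5, -14, -11, -13, -1]

[7, 6, -4, 3, 5, -14, -11, -13, -1]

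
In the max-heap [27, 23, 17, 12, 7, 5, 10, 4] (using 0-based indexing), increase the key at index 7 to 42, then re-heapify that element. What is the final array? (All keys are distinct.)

[42, 27, 17, 23, 7, 5, 10, 12]

set index 7 from 4 to 42 → [27, 23, 17, 12, 7, 5, 10, 42]
42 > parent 12 at index 3, swap → [27, 23, 17, 42, 7, 5, 10, 12]
42 > parent 23 at index 1, swap → [27, 42, 17, 23, 7, 5, 10, 12]
42 > parent 27 at index 0, swap → [42, 27, 17, 23, 7, 5, 10, 12]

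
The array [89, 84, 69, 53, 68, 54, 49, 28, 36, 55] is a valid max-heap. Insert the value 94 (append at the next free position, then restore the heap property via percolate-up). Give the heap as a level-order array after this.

append 94 at index 10 → [89, 84, 69, 53, 68, 54, 49, 28, 36, 55, 94]
94 > parent 68 at index 4, swap → [89, 84, 69, 53, 94, 54, 49, 28, 36, 55, 68]
94 > parent 84 at index 1, swap → [89, 94, 69, 53, 84, 54, 49, 28, 36, 55, 68]
94 > parent 89 at index 0, swap → [94, 89, 69, 53, 84, 54, 49, 28, 36, 55, 68]

[94, 89, 69, 53, 84, 54, 49, 28, 36, 55, 68]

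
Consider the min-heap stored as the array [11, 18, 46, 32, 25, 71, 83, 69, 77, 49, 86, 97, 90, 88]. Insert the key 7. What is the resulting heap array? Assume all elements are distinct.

[7, 18, 11, 32, 25, 71, 46, 69, 77, 49, 86, 97, 90, 88, 83]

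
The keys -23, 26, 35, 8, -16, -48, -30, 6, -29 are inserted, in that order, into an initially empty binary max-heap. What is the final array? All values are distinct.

[35, 8, 26, 6, -16, -48, -30, -23, -29]

Insert -23:
  append -23 at index 0 → [-23] (no swap needed)
Insert 26:
  append 26 at index 1 → [-23, 26]
  26 > parent -23 at index 0, swap → [26, -23]
Insert 35:
  append 35 at index 2 → [26, -23, 35]
  35 > parent 26 at index 0, swap → [35, -23, 26]
Insert 8:
  append 8 at index 3 → [35, -23, 26, 8]
  8 > parent -23 at index 1, swap → [35, 8, 26, -23]
Insert -16:
  append -16 at index 4 → [35, 8, 26, -23, -16] (no swap needed)
Insert -48:
  append -48 at index 5 → [35, 8, 26, -23, -16, -48] (no swap needed)
Insert -30:
  append -30 at index 6 → [35, 8, 26, -23, -16, -48, -30] (no swap needed)
Insert 6:
  append 6 at index 7 → [35, 8, 26, -23, -16, -48, -30, 6]
  6 > parent -23 at index 3, swap → [35, 8, 26, 6, -16, -48, -30, -23]
Insert -29:
  append -29 at index 8 → [35, 8, 26, 6, -16, -48, -30, -23, -29] (no swap needed)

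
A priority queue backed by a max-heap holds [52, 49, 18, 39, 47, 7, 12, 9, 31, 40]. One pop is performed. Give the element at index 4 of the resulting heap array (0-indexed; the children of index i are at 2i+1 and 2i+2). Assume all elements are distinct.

40

remove root 52; move last element 40 to root → [40, 49, 18, 39, 47, 7, 12, 9, 31]
40 vs larger child 49 at index 1, swap → [49, 40, 18, 39, 47, 7, 12, 9, 31]
40 vs larger child 47 at index 4, swap → [49, 47, 18, 39, 40, 7, 12, 9, 31]
resulting array: [49, 47, 18, 39, 40, 7, 12, 9, 31]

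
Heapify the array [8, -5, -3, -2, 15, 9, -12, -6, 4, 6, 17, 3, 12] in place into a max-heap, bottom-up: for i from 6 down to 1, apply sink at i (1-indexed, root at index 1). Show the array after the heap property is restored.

sift down from index 6:
  9 vs larger child 12 at index 13, swap → [8, -5, -3, -2, 15, 12, -12, -6, 4, 6, 17, 3, 9]
sift down from index 5:
  15 vs larger child 17 at index 11, swap → [8, -5, -3, -2, 17, 12, -12, -6, 4, 6, 15, 3, 9]
sift down from index 4:
  -2 vs larger child 4 at index 9, swap → [8, -5, -3, 4, 17, 12, -12, -6, -2, 6, 15, 3, 9]
sift down from index 3:
  -3 vs larger child 12 at index 6, swap → [8, -5, 12, 4, 17, -3, -12, -6, -2, 6, 15, 3, 9]
  -3 vs larger child 9 at index 13, swap → [8, -5, 12, 4, 17, 9, -12, -6, -2, 6, 15, 3, -3]
sift down from index 2:
  -5 vs larger child 17 at index 5, swap → [8, 17, 12, 4, -5, 9, -12, -6, -2, 6, 15, 3, -3]
  -5 vs larger child 15 at index 11, swap → [8, 17, 12, 4, 15, 9, -12, -6, -2, 6, -5, 3, -3]
sift down from index 1:
  8 vs larger child 17 at index 2, swap → [17, 8, 12, 4, 15, 9, -12, -6, -2, 6, -5, 3, -3]
  8 vs larger child 15 at index 5, swap → [17, 15, 12, 4, 8, 9, -12, -6, -2, 6, -5, 3, -3]

[17, 15, 12, 4, 8, 9, -12, -6, -2, 6, -5, 3, -3]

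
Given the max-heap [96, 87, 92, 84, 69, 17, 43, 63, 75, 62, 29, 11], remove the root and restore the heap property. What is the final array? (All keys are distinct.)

[92, 87, 43, 84, 69, 17, 11, 63, 75, 62, 29]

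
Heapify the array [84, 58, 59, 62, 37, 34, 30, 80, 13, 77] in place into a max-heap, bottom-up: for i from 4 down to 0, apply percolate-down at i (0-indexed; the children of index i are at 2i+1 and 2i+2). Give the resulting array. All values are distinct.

[84, 80, 59, 62, 77, 34, 30, 58, 13, 37]

sift down from index 4:
  37 vs only child 77 at index 9, swap → [84, 58, 59, 62, 77, 34, 30, 80, 13, 37]
sift down from index 3:
  62 vs larger child 80 at index 7, swap → [84, 58, 59, 80, 77, 34, 30, 62, 13, 37]
sift down from index 2: already satisfies heap property
sift down from index 1:
  58 vs larger child 80 at index 3, swap → [84, 80, 59, 58, 77, 34, 30, 62, 13, 37]
  58 vs larger child 62 at index 7, swap → [84, 80, 59, 62, 77, 34, 30, 58, 13, 37]
sift down from index 0: already satisfies heap property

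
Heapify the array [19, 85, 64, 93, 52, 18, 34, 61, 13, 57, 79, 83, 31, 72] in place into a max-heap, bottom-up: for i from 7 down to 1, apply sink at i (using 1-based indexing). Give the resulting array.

sift down from index 7:
  34 vs only child 72 at index 14, swap → [19, 85, 64, 93, 52, 18, 72, 61, 13, 57, 79, 83, 31, 34]
sift down from index 6:
  18 vs larger child 83 at index 12, swap → [19, 85, 64, 93, 52, 83, 72, 61, 13, 57, 79, 18, 31, 34]
sift down from index 5:
  52 vs larger child 79 at index 11, swap → [19, 85, 64, 93, 79, 83, 72, 61, 13, 57, 52, 18, 31, 34]
sift down from index 4: already satisfies heap property
sift down from index 3:
  64 vs larger child 83 at index 6, swap → [19, 85, 83, 93, 79, 64, 72, 61, 13, 57, 52, 18, 31, 34]
sift down from index 2:
  85 vs larger child 93 at index 4, swap → [19, 93, 83, 85, 79, 64, 72, 61, 13, 57, 52, 18, 31, 34]
sift down from index 1:
  19 vs larger child 93 at index 2, swap → [93, 19, 83, 85, 79, 64, 72, 61, 13, 57, 52, 18, 31, 34]
  19 vs larger child 85 at index 4, swap → [93, 85, 83, 19, 79, 64, 72, 61, 13, 57, 52, 18, 31, 34]
  19 vs larger child 61 at index 8, swap → [93, 85, 83, 61, 79, 64, 72, 19, 13, 57, 52, 18, 31, 34]

[93, 85, 83, 61, 79, 64, 72, 19, 13, 57, 52, 18, 31, 34]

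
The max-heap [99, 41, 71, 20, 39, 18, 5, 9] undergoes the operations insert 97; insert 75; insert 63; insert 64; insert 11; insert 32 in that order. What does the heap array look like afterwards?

insert 97:
  append 97 at index 8 → [99, 41, 71, 20, 39, 18, 5, 9, 97]
  97 > parent 20 at index 3, swap → [99, 41, 71, 97, 39, 18, 5, 9, 20]
  97 > parent 41 at index 1, swap → [99, 97, 71, 41, 39, 18, 5, 9, 20]
insert 75:
  append 75 at index 9 → [99, 97, 71, 41, 39, 18, 5, 9, 20, 75]
  75 > parent 39 at index 4, swap → [99, 97, 71, 41, 75, 18, 5, 9, 20, 39]
insert 63:
  append 63 at index 10 → [99, 97, 71, 41, 75, 18, 5, 9, 20, 39, 63] (no swap needed)
insert 64:
  append 64 at index 11 → [99, 97, 71, 41, 75, 18, 5, 9, 20, 39, 63, 64]
  64 > parent 18 at index 5, swap → [99, 97, 71, 41, 75, 64, 5, 9, 20, 39, 63, 18]
insert 11:
  append 11 at index 12 → [99, 97, 71, 41, 75, 64, 5, 9, 20, 39, 63, 18, 11] (no swap needed)
insert 32:
  append 32 at index 13 → [99, 97, 71, 41, 75, 64, 5, 9, 20, 39, 63, 18, 11, 32]
  32 > parent 5 at index 6, swap → [99, 97, 71, 41, 75, 64, 32, 9, 20, 39, 63, 18, 11, 5]

[99, 97, 71, 41, 75, 64, 32, 9, 20, 39, 63, 18, 11, 5]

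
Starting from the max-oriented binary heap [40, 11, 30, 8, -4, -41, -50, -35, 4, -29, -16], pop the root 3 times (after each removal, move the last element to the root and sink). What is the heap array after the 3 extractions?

[8, 4, -16, -29, -4, -41, -50, -35]

extract-max #1 returns 40:
  remove root 40; move last element -16 to root → [-16, 11, 30, 8, -4, -41, -50, -35, 4, -29]
  -16 vs larger child 30 at index 2, swap → [30, 11, -16, 8, -4, -41, -50, -35, 4, -29]
extract-max #2 returns 30:
  remove root 30; move last element -29 to root → [-29, 11, -16, 8, -4, -41, -50, -35, 4]
  -29 vs larger child 11 at index 1, swap → [11, -29, -16, 8, -4, -41, -50, -35, 4]
  -29 vs larger child 8 at index 3, swap → [11, 8, -16, -29, -4, -41, -50, -35, 4]
  -29 vs larger child 4 at index 8, swap → [11, 8, -16, 4, -4, -41, -50, -35, -29]
extract-max #3 returns 11:
  remove root 11; move last element -29 to root → [-29, 8, -16, 4, -4, -41, -50, -35]
  -29 vs larger child 8 at index 1, swap → [8, -29, -16, 4, -4, -41, -50, -35]
  -29 vs larger child 4 at index 3, swap → [8, 4, -16, -29, -4, -41, -50, -35]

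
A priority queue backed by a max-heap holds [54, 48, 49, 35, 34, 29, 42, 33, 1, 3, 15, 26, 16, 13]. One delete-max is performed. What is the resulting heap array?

[49, 48, 42, 35, 34, 29, 13, 33, 1, 3, 15, 26, 16]

remove root 54; move last element 13 to root → [13, 48, 49, 35, 34, 29, 42, 33, 1, 3, 15, 26, 16]
13 vs larger child 49 at index 2, swap → [49, 48, 13, 35, 34, 29, 42, 33, 1, 3, 15, 26, 16]
13 vs larger child 42 at index 6, swap → [49, 48, 42, 35, 34, 29, 13, 33, 1, 3, 15, 26, 16]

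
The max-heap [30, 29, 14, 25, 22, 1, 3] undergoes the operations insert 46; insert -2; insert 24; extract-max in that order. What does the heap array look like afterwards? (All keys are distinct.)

insert 46:
  append 46 at index 7 → [30, 29, 14, 25, 22, 1, 3, 46]
  46 > parent 25 at index 3, swap → [30, 29, 14, 46, 22, 1, 3, 25]
  46 > parent 29 at index 1, swap → [30, 46, 14, 29, 22, 1, 3, 25]
  46 > parent 30 at index 0, swap → [46, 30, 14, 29, 22, 1, 3, 25]
insert -2:
  append -2 at index 8 → [46, 30, 14, 29, 22, 1, 3, 25, -2] (no swap needed)
insert 24:
  append 24 at index 9 → [46, 30, 14, 29, 22, 1, 3, 25, -2, 24]
  24 > parent 22 at index 4, swap → [46, 30, 14, 29, 24, 1, 3, 25, -2, 22]
extract-max → returns 46:
  remove root 46; move last element 22 to root → [22, 30, 14, 29, 24, 1, 3, 25, -2]
  22 vs larger child 30 at index 1, swap → [30, 22, 14, 29, 24, 1, 3, 25, -2]
  22 vs larger child 29 at index 3, swap → [30, 29, 14, 22, 24, 1, 3, 25, -2]
  22 vs larger child 25 at index 7, swap → [30, 29, 14, 25, 24, 1, 3, 22, -2]

[30, 29, 14, 25, 24, 1, 3, 22, -2]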